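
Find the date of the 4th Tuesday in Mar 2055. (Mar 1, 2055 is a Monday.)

Mar 2055 begins on a Monday, so the first Tuesday is Mar 2 (1 day later).
The 4th Tuesday is 3 weeks later: 2 + 21 = 23.

Mar 23, 2055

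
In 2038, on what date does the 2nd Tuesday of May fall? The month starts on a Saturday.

May 11, 2038

May 2038 begins on a Saturday, so the first Tuesday is May 4 (3 days later).
The 2nd Tuesday is 1 weeks later: 4 + 7 = 11.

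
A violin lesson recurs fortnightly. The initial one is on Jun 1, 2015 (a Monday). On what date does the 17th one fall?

Jan 11, 2016

The 17th occurrence is 16 intervals after the first: 16 × 14 = 224 days after Jun 1, 2015.
Jun has 30 days — 29 days to the end of Jun leaves 195.
Jul has 31 days (164 left).
Aug has 31 days (133 left).
Sep has 30 days (103 left).
Oct has 31 days (72 left).
Nov has 30 days (42 left).
Dec has 31 days (11 left).
11 days into Jan → Jan 11, 2016.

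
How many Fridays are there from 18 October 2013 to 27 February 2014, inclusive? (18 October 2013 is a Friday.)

19

18 October 2013 is a Friday; the first Friday on or after it is 18 October 2013.
From 18 October 2013 to 27 February 2014: 13 + 30 + 31 + 31 + 27 = 132 days (rest of October, November, December, January, February).
132 ÷ 7 = 18 full weeks with remainder 6, so 18 more Fridays after the first → 19.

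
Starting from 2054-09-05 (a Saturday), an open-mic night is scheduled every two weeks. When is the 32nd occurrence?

The 32nd occurrence is 31 intervals after the first: 31 × 14 = 434 days after 2054-09-05.
September has 30 days — 25 days to the end of September leaves 409.
From end of September to end of 2054 is 92 days (317 left).
January has 31 days (286 left).
February has 28 days (258 left).
March has 31 days (227 left).
April has 30 days (197 left).
May has 31 days (166 left).
June has 30 days (136 left).
July has 31 days (105 left).
August has 31 days (74 left).
September has 30 days (44 left).
October has 31 days (13 left).
13 days into November → 2055-11-13.

2055-11-13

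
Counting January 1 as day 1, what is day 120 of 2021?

30 April 2021

January has 31 days (120 − 31 = 89 remain).
February has 28 days (89 − 28 = 61 remain).
March has 31 days (61 − 31 = 30 remain).
30 into April → April 30.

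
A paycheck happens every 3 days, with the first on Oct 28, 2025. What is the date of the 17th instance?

The 17th occurrence is 16 intervals after the first: 16 × 3 = 48 days after Oct 28, 2025.
Oct has 31 days — 3 days to the end of Oct leaves 45.
Nov has 30 days (15 left).
15 days into Dec → Dec 15, 2025.

Dec 15, 2025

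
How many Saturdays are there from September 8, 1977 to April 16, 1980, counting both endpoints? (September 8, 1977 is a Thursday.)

September 8, 1977 is a Thursday; the first Saturday on or after it is September 10, 1977 (2 days later).
From September 10, 1977 to April 16, 1980: 112 + 365 + 365 + 107 = 949 days (rest of 1977, 1978, 1979, to April 16, 1980 in 1980).
949 ÷ 7 = 135 full weeks with remainder 4, so 135 more Saturdays after the first → 136.

136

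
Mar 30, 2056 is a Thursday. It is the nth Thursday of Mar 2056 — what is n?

5th

Day 30 falls in week ⌈30/7⌉ of the month.
Days 1–7 hold the 1st Thursday, 8–14 the 2nd, 15–21 the 3rd, 22–28 the 4th, 29–31 the 5th.
30 is in the range for the 5th.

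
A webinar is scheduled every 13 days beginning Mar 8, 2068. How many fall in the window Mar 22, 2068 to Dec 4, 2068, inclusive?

Occurrences land 13·i days after Mar 8, 2068 for i = 0, 1, 2, …
Mar 22, 2068 is 14 days after the start; 14 ÷ 13 = 1 remainder 1; since the remainder is 1, round up to i = 2. First occurrence in the window: #3 on Apr 3, 2068 (2×13 = 26 days in).
Dec 4, 2068 is 271 days after the start; 271 ÷ 13 = 20 remainder 11. Last occurrence in the window: #21 on Nov 23, 2068.
Occurrences #3 through #21: 19 in total.

19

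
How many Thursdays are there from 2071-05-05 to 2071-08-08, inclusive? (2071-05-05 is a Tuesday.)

14

2071-05-05 is a Tuesday; the first Thursday on or after it is 2071-05-07 (2 days later).
From 2071-05-07 to 2071-08-08: 24 + 30 + 31 + 8 = 93 days (rest of May, June, July, August).
93 ÷ 7 = 13 full weeks with remainder 2, so 13 more Thursdays after the first → 14.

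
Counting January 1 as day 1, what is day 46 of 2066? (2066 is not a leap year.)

Jan has 31 days (46 − 31 = 15 remain).
15 into Feb → Feb 15.

Feb 15, 2066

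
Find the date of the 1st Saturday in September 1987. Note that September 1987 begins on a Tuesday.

1987-09-05

September 1987 begins on a Tuesday, so the first Saturday is September 5 (4 days later).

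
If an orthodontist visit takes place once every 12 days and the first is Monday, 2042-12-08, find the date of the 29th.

The 29th occurrence is 28 intervals after the first: 28 × 12 = 336 days after 2042-12-08.
December has 31 days — 23 days to the end of December leaves 313.
January has 31 days (282 left).
February has 28 days (254 left).
March has 31 days (223 left).
April has 30 days (193 left).
May has 31 days (162 left).
June has 30 days (132 left).
July has 31 days (101 left).
August has 31 days (70 left).
September has 30 days (40 left).
October has 31 days (9 left).
9 days into November → 2043-11-09.

2043-11-09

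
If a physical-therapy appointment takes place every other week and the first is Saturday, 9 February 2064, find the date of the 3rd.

The 3rd occurrence is 2 intervals after the first: 2 × 14 = 28 days after 9 February 2064.
February has 29 days — 20 days to the end of February leaves 8.
8 days into March → 8 March 2064.

8 March 2064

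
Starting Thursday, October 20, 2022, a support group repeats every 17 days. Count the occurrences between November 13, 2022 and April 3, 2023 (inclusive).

8

Occurrences land 17·i days after October 20, 2022 for i = 0, 1, 2, …
November 13, 2022 is 24 days after the start; 24 ÷ 17 = 1 remainder 7; since the remainder is 7, round up to i = 2. First occurrence in the window: #3 on November 23, 2022 (2×17 = 34 days in).
April 3, 2023 is 165 days after the start; 165 ÷ 17 = 9 remainder 12. Last occurrence in the window: #10 on March 22, 2023.
Occurrences #3 through #10: 8 in total.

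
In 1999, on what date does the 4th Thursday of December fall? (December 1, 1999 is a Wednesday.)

1999-12-23

December 1999 begins on a Wednesday, so the first Thursday is December 2 (1 day later).
The 4th Thursday is 3 weeks later: 2 + 21 = 23.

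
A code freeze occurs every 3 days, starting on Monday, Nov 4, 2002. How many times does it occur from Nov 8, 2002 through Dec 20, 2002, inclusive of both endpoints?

14

Occurrences land 3·i days after Nov 4, 2002 for i = 0, 1, 2, …
Nov 8, 2002 is 4 days after the start; 4 ÷ 3 = 1 remainder 1; since the remainder is 1, round up to i = 2. First occurrence in the window: #3 on Nov 10, 2002 (2×3 = 6 days in).
Dec 20, 2002 is 46 days after the start; 46 ÷ 3 = 15 remainder 1. Last occurrence in the window: #16 on Dec 19, 2002.
Occurrences #3 through #16: 14 in total.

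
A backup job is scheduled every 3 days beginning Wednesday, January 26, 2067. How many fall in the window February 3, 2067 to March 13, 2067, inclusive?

Occurrences land 3·i days after January 26, 2067 for i = 0, 1, 2, …
February 3, 2067 is 8 days after the start; 8 ÷ 3 = 2 remainder 2; since the remainder is 2, round up to i = 3. First occurrence in the window: #4 on February 4, 2067 (3×3 = 9 days in).
March 13, 2067 is 46 days after the start; 46 ÷ 3 = 15 remainder 1. Last occurrence in the window: #16 on March 12, 2067.
Occurrences #4 through #16: 13 in total.

13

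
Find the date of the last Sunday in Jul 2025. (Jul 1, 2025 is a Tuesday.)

Jul 2025 begins on a Tuesday, so the first Sunday is Jul 6 (5 days later).
Jul 2025 has 31 days. Adding weeks: 6, 13, 20, 27 — the last one ≤ 31 is the 27th.

Jul 27, 2025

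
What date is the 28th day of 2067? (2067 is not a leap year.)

28 into January → January 28.

January 28, 2067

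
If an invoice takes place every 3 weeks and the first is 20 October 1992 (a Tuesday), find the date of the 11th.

The 11th occurrence is 10 intervals after the first: 10 × 21 = 210 days after 20 October 1992.
October has 31 days — 11 days to the end of October leaves 199.
November has 30 days (169 left).
December has 31 days (138 left).
January has 31 days (107 left).
February has 28 days (79 left).
March has 31 days (48 left).
April has 30 days (18 left).
18 days into May → 18 May 1993.

18 May 1993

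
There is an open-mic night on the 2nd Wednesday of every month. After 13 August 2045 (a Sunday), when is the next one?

13 September 2045

August 2045 starts on a Tuesday; its first Wednesday is the 2nd, so the 2nd Wednesday is the 9th — 9 August 2045.
That is not after 13 August 2045, so look at September 2045.
September 2045 starts on a Friday; its first Wednesday is the 6th, so the 2nd Wednesday is the 13th — 13 September 2045.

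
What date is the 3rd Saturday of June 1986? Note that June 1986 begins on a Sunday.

June 1986 begins on a Sunday, so the first Saturday is June 7 (6 days later).
The 3rd Saturday is 2 weeks later: 7 + 14 = 21.

June 21, 1986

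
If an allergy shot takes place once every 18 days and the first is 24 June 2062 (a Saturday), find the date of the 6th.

The 6th occurrence is 5 intervals after the first: 5 × 18 = 90 days after 24 June 2062.
June has 30 days — 6 days to the end of June leaves 84.
July has 31 days (53 left).
August has 31 days (22 left).
22 days into September → 22 September 2062.

22 September 2062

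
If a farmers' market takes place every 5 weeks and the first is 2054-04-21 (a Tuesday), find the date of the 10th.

The 10th occurrence is 9 intervals after the first: 9 × 35 = 315 days after 2054-04-21.
April has 30 days — 9 days to the end of April leaves 306.
May has 31 days (275 left).
June has 30 days (245 left).
July has 31 days (214 left).
August has 31 days (183 left).
September has 30 days (153 left).
October has 31 days (122 left).
November has 30 days (92 left).
December has 31 days (61 left).
January has 31 days (30 left).
February has 28 days (2 left).
2 days into March → 2055-03-02.

2055-03-02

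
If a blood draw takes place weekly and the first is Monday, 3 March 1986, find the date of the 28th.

8 September 1986

The 28th occurrence is 27 intervals after the first: 27 × 7 = 189 days after 3 March 1986.
March has 31 days — 28 days to the end of March leaves 161.
April has 30 days (131 left).
May has 31 days (100 left).
June has 30 days (70 left).
July has 31 days (39 left).
August has 31 days (8 left).
8 days into September → 8 September 1986.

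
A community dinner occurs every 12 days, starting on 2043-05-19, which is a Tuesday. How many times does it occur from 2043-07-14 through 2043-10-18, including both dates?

Occurrences land 12·i days after 2043-05-19 for i = 0, 1, 2, …
2043-07-14 is 56 days after the start; 56 ÷ 12 = 4 remainder 8; since the remainder is 8, round up to i = 5. First occurrence in the window: #6 on 2043-07-18 (5×12 = 60 days in).
2043-10-18 is 152 days after the start; 152 ÷ 12 = 12 remainder 8. Last occurrence in the window: #13 on 2043-10-10.
Occurrences #6 through #13: 8 in total.

8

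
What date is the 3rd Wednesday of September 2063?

19 September 2063

The first Wednesday of September 2063 is September 5.
The 3rd Wednesday is 2 weeks later: 5 + 14 = 19.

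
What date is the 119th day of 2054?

January has 31 days (119 − 31 = 88 remain).
February has 28 days (88 − 28 = 60 remain).
March has 31 days (60 − 31 = 29 remain).
29 into April → April 29.

2054-04-29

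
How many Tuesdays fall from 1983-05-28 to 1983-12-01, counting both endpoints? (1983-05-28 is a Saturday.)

27

1983-05-28 is a Saturday; the first Tuesday on or after it is 1983-05-31 (3 days later).
From 1983-05-31 to 1983-12-01: 0 + 30 + 31 + 31 + 30 + 31 + 30 + 1 = 184 days (rest of May, June, July, August, September, October, November, December).
184 ÷ 7 = 26 full weeks with remainder 2, so 26 more Tuesdays after the first → 27.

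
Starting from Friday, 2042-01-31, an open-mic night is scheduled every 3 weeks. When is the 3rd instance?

The 3rd occurrence is 2 intervals after the first: 2 × 21 = 42 days after 2042-01-31.
January has 31 days — 0 days to the end of January leaves 42.
February has 28 days (14 left).
14 days into March → 2042-03-14.

2042-03-14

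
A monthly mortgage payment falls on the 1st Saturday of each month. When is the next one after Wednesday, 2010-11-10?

November 2010 starts on a Monday, so its 1st Saturday is 2010-11-06 (5 days in).
That is not after 2010-11-10, so look at December 2010.
December 2010 starts on a Wednesday, so its 1st Saturday is 2010-12-04 (3 days in).

2010-12-04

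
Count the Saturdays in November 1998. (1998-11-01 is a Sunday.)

1998-11-01 is a Sunday; the first Saturday on or after it is 1998-11-07 (6 days later).
From 1998-11-07 to 1998-11-30 is 30 − 7 = 23 days.
23 ÷ 7 = 3 full weeks with remainder 2, so 3 more Saturdays after the first → 4.

4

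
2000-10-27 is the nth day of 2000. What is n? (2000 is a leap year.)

Days in months before October: 31 + 29 + 31 + 30 + 31 + 30 + 31 + 31 + 30 = 274.
Plus 27 days into October → day 301.

301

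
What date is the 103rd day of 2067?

April 13, 2067

January has 31 days (103 − 31 = 72 remain).
February has 28 days (72 − 28 = 44 remain).
March has 31 days (44 − 31 = 13 remain).
13 into April → April 13.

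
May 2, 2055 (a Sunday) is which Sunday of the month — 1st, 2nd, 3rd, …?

1st

Day 2 falls in week ⌈2/7⌉ of the month.
Days 1–7 hold the 1st Sunday, 8–14 the 2nd, 15–21 the 3rd, 22–28 the 4th, 29–31 the 5th.
2 is in the range for the 1st.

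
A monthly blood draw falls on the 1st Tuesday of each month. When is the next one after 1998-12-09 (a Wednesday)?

December 1998 starts on a Tuesday, so its 1st Tuesday is 1998-12-01.
That is not after 1998-12-09, so look at January 1999.
January 1999 starts on a Friday, so its 1st Tuesday is 1999-01-05 (4 days in).

1999-01-05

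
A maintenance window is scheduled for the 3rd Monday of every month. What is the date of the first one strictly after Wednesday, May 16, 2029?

May 2029 starts on a Tuesday; its first Monday is the 7th, so the 3rd Monday is the 21st — May 21, 2029.
May 21, 2029 is after May 16, 2029, so that is the next one.

May 21, 2029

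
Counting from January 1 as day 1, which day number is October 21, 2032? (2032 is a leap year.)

Days in months before October: 31 + 29 + 31 + 30 + 31 + 30 + 31 + 31 + 30 = 274.
Plus 21 days into October → day 295.

295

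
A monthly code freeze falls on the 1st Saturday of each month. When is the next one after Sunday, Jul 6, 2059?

Jul 2059 starts on a Tuesday, so its 1st Saturday is Jul 5, 2059 (4 days in).
That is not after Jul 6, 2059, so look at Aug 2059.
Aug 2059 starts on a Friday, so its 1st Saturday is Aug 2, 2059 (1 day in).

Aug 2, 2059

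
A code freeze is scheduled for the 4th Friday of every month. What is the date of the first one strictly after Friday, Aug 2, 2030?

Aug 2030 starts on a Thursday; its first Friday is the 2nd, so the 4th Friday is the 23rd — Aug 23, 2030.
Aug 23, 2030 is after Aug 2, 2030, so that is the next one.

Aug 23, 2030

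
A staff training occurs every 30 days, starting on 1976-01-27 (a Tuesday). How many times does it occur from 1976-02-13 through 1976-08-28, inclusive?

Occurrences land 30·i days after 1976-01-27 for i = 0, 1, 2, …
1976-02-13 is 17 days after the start; 17 ÷ 30 = 0 remainder 17; since the remainder is 17, round up to i = 1. First occurrence in the window: #2 on 1976-02-26 (1×30 = 30 days in).
1976-08-28 is 214 days after the start; 214 ÷ 30 = 7 remainder 4. Last occurrence in the window: #8 on 1976-08-24.
Occurrences #2 through #8: 7 in total.

7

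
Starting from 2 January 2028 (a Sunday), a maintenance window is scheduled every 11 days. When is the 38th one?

12 February 2029

The 38th occurrence is 37 intervals after the first: 37 × 11 = 407 days after 2 January 2028.
January has 31 days — 29 days to the end of January leaves 378.
February has 29 days (349 left).
March has 31 days (318 left).
April has 30 days (288 left).
May has 31 days (257 left).
June has 30 days (227 left).
July has 31 days (196 left).
August has 31 days (165 left).
September has 30 days (135 left).
October has 31 days (104 left).
November has 30 days (74 left).
December has 31 days (43 left).
January has 31 days (12 left).
12 days into February → 12 February 2029.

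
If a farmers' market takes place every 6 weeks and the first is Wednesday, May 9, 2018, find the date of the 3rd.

The 3rd occurrence is 2 intervals after the first: 2 × 42 = 84 days after May 9, 2018.
May has 31 days — 22 days to the end of May leaves 62.
June has 30 days (32 left).
July has 31 days (1 left).
1 day into August → August 1, 2018.

August 1, 2018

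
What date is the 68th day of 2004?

March 8, 2004

January has 31 days (68 − 31 = 37 remain).
February has 29 days (37 − 29 = 8 remain).
8 into March → March 8.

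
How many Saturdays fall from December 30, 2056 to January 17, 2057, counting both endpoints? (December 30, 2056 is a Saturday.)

December 30, 2056 is a Saturday; the first Saturday on or after it is December 30, 2056.
From December 30, 2056 to January 17, 2057: 1 + 17 = 18 days (rest of December, January).
18 ÷ 7 = 2 full weeks with remainder 4, so 2 more Saturdays after the first → 3.

3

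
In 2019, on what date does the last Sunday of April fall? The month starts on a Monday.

2019-04-28

April 2019 begins on a Monday, so the first Sunday is April 7 (6 days later).
April 2019 has 30 days. Adding weeks: 7, 14, 21, 28 — the last one ≤ 30 is the 28th.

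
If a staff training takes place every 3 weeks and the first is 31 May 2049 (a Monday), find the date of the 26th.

7 November 2050

The 26th occurrence is 25 intervals after the first: 25 × 21 = 525 days after 31 May 2049.
May has 31 days — 0 days to the end of May leaves 525.
From end of May to end of 2049 is 214 days (311 left).
January has 31 days (280 left).
February has 28 days (252 left).
March has 31 days (221 left).
April has 30 days (191 left).
May has 31 days (160 left).
June has 30 days (130 left).
July has 31 days (99 left).
August has 31 days (68 left).
September has 30 days (38 left).
October has 31 days (7 left).
7 days into November → 7 November 2050.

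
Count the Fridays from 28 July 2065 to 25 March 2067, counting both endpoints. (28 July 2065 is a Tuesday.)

28 July 2065 is a Tuesday; the first Friday on or after it is 31 July 2065 (3 days later).
From 31 July 2065 to 25 March 2067: 153 + 365 + 84 = 602 days (rest of 2065, 2066, to 25 March 2067 in 2067).
602 ÷ 7 = 86 full weeks with remainder 0, so 86 more Fridays after the first → 87.

87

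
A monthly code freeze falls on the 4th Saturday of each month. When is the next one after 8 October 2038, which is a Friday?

October 2038 starts on a Friday; its first Saturday is the 2nd, so the 4th Saturday is the 23rd — 23 October 2038.
23 October 2038 is after 8 October 2038, so that is the next one.

23 October 2038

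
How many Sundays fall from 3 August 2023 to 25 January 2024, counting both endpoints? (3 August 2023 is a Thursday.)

25

3 August 2023 is a Thursday; the first Sunday on or after it is 6 August 2023 (3 days later).
From 6 August 2023 to 25 January 2024: 25 + 30 + 31 + 30 + 31 + 25 = 172 days (rest of August, September, October, November, December, January).
172 ÷ 7 = 24 full weeks with remainder 4, so 24 more Sundays after the first → 25.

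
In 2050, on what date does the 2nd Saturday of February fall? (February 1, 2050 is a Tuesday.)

February 2050 begins on a Tuesday, so the first Saturday is February 5 (4 days later).
The 2nd Saturday is 1 weeks later: 5 + 7 = 12.

2050-02-12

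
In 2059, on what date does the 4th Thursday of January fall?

January 23, 2059

The first Thursday of January 2059 is January 2.
The 4th Thursday is 3 weeks later: 2 + 21 = 23.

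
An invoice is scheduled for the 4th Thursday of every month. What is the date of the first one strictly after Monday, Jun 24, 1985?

Jun 1985 starts on a Saturday; its first Thursday is the 6th, so the 4th Thursday is the 27th — Jun 27, 1985.
Jun 27, 1985 is after Jun 24, 1985, so that is the next one.

Jun 27, 1985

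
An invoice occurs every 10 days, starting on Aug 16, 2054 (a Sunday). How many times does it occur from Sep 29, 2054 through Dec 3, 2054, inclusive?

Occurrences land 10·i days after Aug 16, 2054 for i = 0, 1, 2, …
Sep 29, 2054 is 44 days after the start; 44 ÷ 10 = 4 remainder 4; since the remainder is 4, round up to i = 5. First occurrence in the window: #6 on Oct 5, 2054 (5×10 = 50 days in).
Dec 3, 2054 is 109 days after the start; 109 ÷ 10 = 10 remainder 9. Last occurrence in the window: #11 on Nov 24, 2054.
Occurrences #6 through #11: 6 in total.

6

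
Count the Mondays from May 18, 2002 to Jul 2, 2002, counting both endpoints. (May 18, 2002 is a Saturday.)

7

May 18, 2002 is a Saturday; the first Monday on or after it is May 20, 2002 (2 days later).
From May 20, 2002 to Jul 2, 2002: 11 + 30 + 2 = 43 days (rest of May, Jun, Jul).
43 ÷ 7 = 6 full weeks with remainder 1, so 6 more Mondays after the first → 7.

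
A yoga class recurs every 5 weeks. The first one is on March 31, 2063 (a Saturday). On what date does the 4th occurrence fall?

July 14, 2063

The 4th occurrence is 3 intervals after the first: 3 × 35 = 105 days after March 31, 2063.
March has 31 days — 0 days to the end of March leaves 105.
April has 30 days (75 left).
May has 31 days (44 left).
June has 30 days (14 left).
14 days into July → July 14, 2063.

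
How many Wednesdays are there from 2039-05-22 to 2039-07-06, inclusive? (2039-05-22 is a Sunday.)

7

2039-05-22 is a Sunday; the first Wednesday on or after it is 2039-05-25 (3 days later).
From 2039-05-25 to 2039-07-06: 6 + 30 + 6 = 42 days (rest of May, June, July).
42 ÷ 7 = 6 full weeks with remainder 0, so 6 more Wednesdays after the first → 7.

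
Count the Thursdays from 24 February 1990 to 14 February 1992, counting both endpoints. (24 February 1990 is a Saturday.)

103

24 February 1990 is a Saturday; the first Thursday on or after it is 1 March 1990 (5 days later).
From 1 March 1990 to 14 February 1992: 305 + 365 + 45 = 715 days (rest of 1990, 1991, to 14 February 1992 in 1992).
715 ÷ 7 = 102 full weeks with remainder 1, so 102 more Thursdays after the first → 103.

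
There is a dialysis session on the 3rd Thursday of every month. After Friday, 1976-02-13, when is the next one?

1976-02-19

February 1976 starts on a Sunday; its first Thursday is the 5th, so the 3rd Thursday is the 19th — 1976-02-19.
1976-02-19 is after 1976-02-13, so that is the next one.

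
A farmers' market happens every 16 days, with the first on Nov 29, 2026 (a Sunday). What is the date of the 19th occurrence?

Sep 13, 2027

The 19th occurrence is 18 intervals after the first: 18 × 16 = 288 days after Nov 29, 2026.
Nov has 30 days — 1 day to the end of Nov leaves 287.
Dec has 31 days (256 left).
Jan has 31 days (225 left).
Feb has 28 days (197 left).
Mar has 31 days (166 left).
Apr has 30 days (136 left).
May has 31 days (105 left).
Jun has 30 days (75 left).
Jul has 31 days (44 left).
Aug has 31 days (13 left).
13 days into Sep → Sep 13, 2027.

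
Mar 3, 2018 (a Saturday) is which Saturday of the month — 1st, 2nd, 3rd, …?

Day 3 falls in week ⌈3/7⌉ of the month.
Days 1–7 hold the 1st Saturday, 8–14 the 2nd, 15–21 the 3rd, 22–28 the 4th, 29–31 the 5th.
3 is in the range for the 1st.

1st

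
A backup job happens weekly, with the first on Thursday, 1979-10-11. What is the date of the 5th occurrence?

1979-11-08

The 5th occurrence is 4 intervals after the first: 4 × 7 = 28 days after 1979-10-11.
October has 31 days — 20 days to the end of October leaves 8.
8 days into November → 1979-11-08.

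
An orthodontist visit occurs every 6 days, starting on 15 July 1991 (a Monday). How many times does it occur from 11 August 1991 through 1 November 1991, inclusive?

14

Occurrences land 6·i days after 15 July 1991 for i = 0, 1, 2, …
11 August 1991 is 27 days after the start; 27 ÷ 6 = 4 remainder 3; since the remainder is 3, round up to i = 5. First occurrence in the window: #6 on 14 August 1991 (5×6 = 30 days in).
1 November 1991 is 109 days after the start; 109 ÷ 6 = 18 remainder 1. Last occurrence in the window: #19 on 31 October 1991.
Occurrences #6 through #19: 14 in total.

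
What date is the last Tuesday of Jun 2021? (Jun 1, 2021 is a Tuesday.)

Jun 29, 2021

Jun 2021 begins on a Tuesday, so the first Tuesday is Jun 1.
Jun 2021 has 30 days. Adding weeks: 1, 8, 15, 22, 29 — the last one ≤ 30 is the 29th.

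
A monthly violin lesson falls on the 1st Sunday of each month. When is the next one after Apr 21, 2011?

Apr 2011 starts on a Friday, so its 1st Sunday is Apr 3, 2011 (2 days in).
That is not after Apr 21, 2011, so look at May 2011.
May 2011 starts on a Sunday, so its 1st Sunday is May 1, 2011.

May 1, 2011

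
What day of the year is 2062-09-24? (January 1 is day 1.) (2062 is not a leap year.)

Days in months before September: 31 + 28 + 31 + 30 + 31 + 30 + 31 + 31 = 243.
Plus 24 days into September → day 267.

267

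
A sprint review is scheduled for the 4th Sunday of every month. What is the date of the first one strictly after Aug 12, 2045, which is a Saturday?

Aug 27, 2045

Aug 2045 starts on a Tuesday; its first Sunday is the 6th, so the 4th Sunday is the 27th — Aug 27, 2045.
Aug 27, 2045 is after Aug 12, 2045, so that is the next one.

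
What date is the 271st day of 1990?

January has 31 days (271 − 31 = 240 remain).
February has 28 days (240 − 28 = 212 remain).
March has 31 days (212 − 31 = 181 remain).
April has 30 days (181 − 30 = 151 remain).
May has 31 days (151 − 31 = 120 remain).
June has 30 days (120 − 30 = 90 remain).
July has 31 days (90 − 31 = 59 remain).
August has 31 days (59 − 31 = 28 remain).
28 into September → September 28.

28 September 1990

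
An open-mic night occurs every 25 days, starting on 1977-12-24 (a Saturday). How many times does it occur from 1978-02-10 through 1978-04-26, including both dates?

3

Occurrences land 25·i days after 1977-12-24 for i = 0, 1, 2, …
1978-02-10 is 48 days after the start; 48 ÷ 25 = 1 remainder 23; since the remainder is 23, round up to i = 2. First occurrence in the window: #3 on 1978-02-12 (2×25 = 50 days in).
1978-04-26 is 123 days after the start; 123 ÷ 25 = 4 remainder 23. Last occurrence in the window: #5 on 1978-04-03.
Occurrences #3 through #5: 3 in total.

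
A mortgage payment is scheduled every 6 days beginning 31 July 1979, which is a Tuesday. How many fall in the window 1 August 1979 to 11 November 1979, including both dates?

17

Occurrences land 6·i days after 31 July 1979 for i = 0, 1, 2, …
1 August 1979 is 1 day after the start; 1 ÷ 6 = 0 remainder 1; since the remainder is 1, round up to i = 1. First occurrence in the window: #2 on 6 August 1979 (1×6 = 6 days in).
11 November 1979 is 103 days after the start; 103 ÷ 6 = 17 remainder 1. Last occurrence in the window: #18 on 10 November 1979.
Occurrences #2 through #18: 17 in total.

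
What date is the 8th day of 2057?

8 into January → January 8.

8 January 2057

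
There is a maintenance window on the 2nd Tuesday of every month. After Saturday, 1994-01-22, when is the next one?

1994-02-08

January 1994 starts on a Saturday; its first Tuesday is the 4th, so the 2nd Tuesday is the 11th — 1994-01-11.
That is not after 1994-01-22, so look at February 1994.
February 1994 starts on a Tuesday; its first Tuesday is the 1st, so the 2nd Tuesday is the 8th — 1994-02-08.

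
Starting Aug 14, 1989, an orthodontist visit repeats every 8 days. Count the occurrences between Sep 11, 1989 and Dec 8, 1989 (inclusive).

11

Occurrences land 8·i days after Aug 14, 1989 for i = 0, 1, 2, …
Sep 11, 1989 is 28 days after the start; 28 ÷ 8 = 3 remainder 4; since the remainder is 4, round up to i = 4. First occurrence in the window: #5 on Sep 15, 1989 (4×8 = 32 days in).
Dec 8, 1989 is 116 days after the start; 116 ÷ 8 = 14 remainder 4. Last occurrence in the window: #15 on Dec 4, 1989.
Occurrences #5 through #15: 11 in total.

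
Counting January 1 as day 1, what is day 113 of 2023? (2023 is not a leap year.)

2023-04-23

January has 31 days (113 − 31 = 82 remain).
February has 28 days (82 − 28 = 54 remain).
March has 31 days (54 − 31 = 23 remain).
23 into April → April 23.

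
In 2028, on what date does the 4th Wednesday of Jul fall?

Jul 26, 2028

Jul 2028 begins on a Saturday, so the first Wednesday is Jul 5 (4 days later).
The 4th Wednesday is 3 weeks later: 5 + 21 = 26.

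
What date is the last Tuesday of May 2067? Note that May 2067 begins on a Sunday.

May 2067 begins on a Sunday, so the first Tuesday is May 3 (2 days later).
May 2067 has 31 days. Adding weeks: 3, 10, 17, 24, 31 — the last one ≤ 31 is the 31st.

May 31, 2067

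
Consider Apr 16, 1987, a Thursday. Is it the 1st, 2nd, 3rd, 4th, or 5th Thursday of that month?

Day 16 falls in week ⌈16/7⌉ of the month.
Days 1–7 hold the 1st Thursday, 8–14 the 2nd, 15–21 the 3rd, 22–28 the 4th, 29–31 the 5th.
16 is in the range for the 3rd.

3rd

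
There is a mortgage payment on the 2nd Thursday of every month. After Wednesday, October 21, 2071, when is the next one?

November 12, 2071

October 2071 starts on a Thursday; its first Thursday is the 1st, so the 2nd Thursday is the 8th — October 8, 2071.
That is not after October 21, 2071, so look at November 2071.
November 2071 starts on a Sunday; its first Thursday is the 5th, so the 2nd Thursday is the 12th — November 12, 2071.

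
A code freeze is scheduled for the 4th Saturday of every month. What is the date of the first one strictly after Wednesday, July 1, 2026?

July 25, 2026

July 2026 starts on a Wednesday; its first Saturday is the 4th, so the 4th Saturday is the 25th — July 25, 2026.
July 25, 2026 is after July 1, 2026, so that is the next one.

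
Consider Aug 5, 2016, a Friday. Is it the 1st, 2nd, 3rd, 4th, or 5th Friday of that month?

Day 5 falls in week ⌈5/7⌉ of the month.
Days 1–7 hold the 1st Friday, 8–14 the 2nd, 15–21 the 3rd, 22–28 the 4th, 29–31 the 5th.
5 is in the range for the 1st.

1st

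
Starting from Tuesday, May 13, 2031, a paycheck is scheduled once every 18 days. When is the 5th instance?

The 5th occurrence is 4 intervals after the first: 4 × 18 = 72 days after May 13, 2031.
May has 31 days — 18 days to the end of May leaves 54.
June has 30 days (24 left).
24 days into July → July 24, 2031.

July 24, 2031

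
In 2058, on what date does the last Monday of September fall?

September 30, 2058

The first Monday of September 2058 is September 2.
September 2058 has 30 days. Adding weeks: 2, 9, 16, 23, 30 — the last one ≤ 30 is the 30th.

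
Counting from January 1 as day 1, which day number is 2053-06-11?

Days in months before June: 31 + 28 + 31 + 30 + 31 = 151.
Plus 11 days into June → day 162.

162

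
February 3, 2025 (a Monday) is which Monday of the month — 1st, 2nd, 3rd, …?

Day 3 falls in week ⌈3/7⌉ of the month.
Days 1–7 hold the 1st Monday, 8–14 the 2nd, 15–21 the 3rd, 22–28 the 4th, 29–31 the 5th.
3 is in the range for the 1st.

1st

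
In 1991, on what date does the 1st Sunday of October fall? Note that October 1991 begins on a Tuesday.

October 1991 begins on a Tuesday, so the first Sunday is October 6 (5 days later).

6 October 1991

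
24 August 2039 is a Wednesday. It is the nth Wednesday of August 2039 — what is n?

4th

Day 24 falls in week ⌈24/7⌉ of the month.
Days 1–7 hold the 1st Wednesday, 8–14 the 2nd, 15–21 the 3rd, 22–28 the 4th, 29–31 the 5th.
24 is in the range for the 4th.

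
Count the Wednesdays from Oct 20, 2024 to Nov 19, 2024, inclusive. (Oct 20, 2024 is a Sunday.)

4

Oct 20, 2024 is a Sunday; the first Wednesday on or after it is Oct 23, 2024 (3 days later).
From Oct 23, 2024 to Nov 19, 2024: 8 + 19 = 27 days (rest of Oct, Nov).
27 ÷ 7 = 3 full weeks with remainder 6, so 3 more Wednesdays after the first → 4.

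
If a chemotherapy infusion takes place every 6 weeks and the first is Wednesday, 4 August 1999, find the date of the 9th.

5 July 2000

The 9th occurrence is 8 intervals after the first: 8 × 42 = 336 days after 4 August 1999.
August has 31 days — 27 days to the end of August leaves 309.
September has 30 days (279 left).
October has 31 days (248 left).
November has 30 days (218 left).
December has 31 days (187 left).
January has 31 days (156 left).
February has 29 days (127 left).
March has 31 days (96 left).
April has 30 days (66 left).
May has 31 days (35 left).
June has 30 days (5 left).
5 days into July → 5 July 2000.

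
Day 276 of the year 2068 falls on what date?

2 October 2068

January has 31 days (276 − 31 = 245 remain).
February has 29 days (245 − 29 = 216 remain).
March has 31 days (216 − 31 = 185 remain).
April has 30 days (185 − 30 = 155 remain).
May has 31 days (155 − 31 = 124 remain).
June has 30 days (124 − 30 = 94 remain).
July has 31 days (94 − 31 = 63 remain).
August has 31 days (63 − 31 = 32 remain).
September has 30 days (32 − 30 = 2 remain).
2 into October → October 2.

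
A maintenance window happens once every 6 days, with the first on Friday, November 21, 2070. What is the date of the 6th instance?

The 6th occurrence is 5 intervals after the first: 5 × 6 = 30 days after November 21, 2070.
November has 30 days — 9 days to the end of November leaves 21.
21 days into December → December 21, 2070.

December 21, 2070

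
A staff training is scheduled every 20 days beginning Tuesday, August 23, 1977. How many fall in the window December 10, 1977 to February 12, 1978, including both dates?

3

Occurrences land 20·i days after August 23, 1977 for i = 0, 1, 2, …
December 10, 1977 is 109 days after the start; 109 ÷ 20 = 5 remainder 9; since the remainder is 9, round up to i = 6. First occurrence in the window: #7 on December 21, 1977 (6×20 = 120 days in).
February 12, 1978 is 173 days after the start; 173 ÷ 20 = 8 remainder 13. Last occurrence in the window: #9 on January 30, 1978.
Occurrences #7 through #9: 3 in total.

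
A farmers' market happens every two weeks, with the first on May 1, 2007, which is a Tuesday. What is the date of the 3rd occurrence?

May 29, 2007

The 3rd occurrence is 2 intervals after the first: 2 × 14 = 28 days after May 1, 2007.
28 days later is May 29, 2007.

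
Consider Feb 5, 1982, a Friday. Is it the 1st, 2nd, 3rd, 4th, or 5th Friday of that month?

1st

Day 5 falls in week ⌈5/7⌉ of the month.
Days 1–7 hold the 1st Friday, 8–14 the 2nd, 15–21 the 3rd, 22–28 the 4th, 29–31 the 5th.
5 is in the range for the 1st.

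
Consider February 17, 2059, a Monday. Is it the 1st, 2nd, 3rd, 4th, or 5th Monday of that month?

3rd

Day 17 falls in week ⌈17/7⌉ of the month.
Days 1–7 hold the 1st Monday, 8–14 the 2nd, 15–21 the 3rd, 22–28 the 4th, 29–31 the 5th.
17 is in the range for the 3rd.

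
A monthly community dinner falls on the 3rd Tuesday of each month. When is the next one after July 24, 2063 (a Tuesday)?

July 2063 starts on a Sunday; its first Tuesday is the 3rd, so the 3rd Tuesday is the 17th — July 17, 2063.
That is not after July 24, 2063, so look at August 2063.
August 2063 starts on a Wednesday; its first Tuesday is the 7th, so the 3rd Tuesday is the 21st — August 21, 2063.

August 21, 2063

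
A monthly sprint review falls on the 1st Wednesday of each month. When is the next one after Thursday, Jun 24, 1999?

Jul 7, 1999

Jun 1999 starts on a Tuesday, so its 1st Wednesday is Jun 2, 1999 (1 day in).
That is not after Jun 24, 1999, so look at Jul 1999.
Jul 1999 starts on a Thursday, so its 1st Wednesday is Jul 7, 1999 (6 days in).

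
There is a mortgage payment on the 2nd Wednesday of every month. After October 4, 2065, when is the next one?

October 14, 2065

October 2065 starts on a Thursday; its first Wednesday is the 7th, so the 2nd Wednesday is the 14th — October 14, 2065.
October 14, 2065 is after October 4, 2065, so that is the next one.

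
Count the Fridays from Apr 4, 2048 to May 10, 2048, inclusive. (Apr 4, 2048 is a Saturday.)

5

Apr 4, 2048 is a Saturday; the first Friday on or after it is Apr 10, 2048 (6 days later).
From Apr 10, 2048 to May 10, 2048: 20 + 10 = 30 days (rest of Apr, May).
30 ÷ 7 = 4 full weeks with remainder 2, so 4 more Fridays after the first → 5.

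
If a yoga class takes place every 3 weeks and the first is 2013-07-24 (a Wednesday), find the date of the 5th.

The 5th occurrence is 4 intervals after the first: 4 × 21 = 84 days after 2013-07-24.
July has 31 days — 7 days to the end of July leaves 77.
August has 31 days (46 left).
September has 30 days (16 left).
16 days into October → 2013-10-16.

2013-10-16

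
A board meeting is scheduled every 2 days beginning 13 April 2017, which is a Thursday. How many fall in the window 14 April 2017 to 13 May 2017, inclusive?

15

Occurrences land 2·i days after 13 April 2017 for i = 0, 1, 2, …
14 April 2017 is 1 day after the start; 1 ÷ 2 = 0 remainder 1; since the remainder is 1, round up to i = 1. First occurrence in the window: #2 on 15 April 2017 (1×2 = 2 days in).
13 May 2017 is 30 days after the start; 30 ÷ 2 = 15 remainder 0. Last occurrence in the window: #16 on 13 May 2017.
Occurrences #2 through #16: 15 in total.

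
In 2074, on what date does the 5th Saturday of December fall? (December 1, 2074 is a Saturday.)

December 2074 begins on a Saturday, so the first Saturday is December 1.
The 5th Saturday is 4 weeks later: 1 + 28 = 29.

29 December 2074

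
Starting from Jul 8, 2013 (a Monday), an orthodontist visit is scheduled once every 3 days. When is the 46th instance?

The 46th occurrence is 45 intervals after the first: 45 × 3 = 135 days after Jul 8, 2013.
Jul has 31 days — 23 days to the end of Jul leaves 112.
Aug has 31 days (81 left).
Sep has 30 days (51 left).
Oct has 31 days (20 left).
20 days into Nov → Nov 20, 2013.

Nov 20, 2013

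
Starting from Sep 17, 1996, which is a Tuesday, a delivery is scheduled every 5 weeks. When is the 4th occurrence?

The 4th occurrence is 3 intervals after the first: 3 × 35 = 105 days after Sep 17, 1996.
Sep has 30 days — 13 days to the end of Sep leaves 92.
Oct has 31 days (61 left).
Nov has 30 days (31 left).
31 days into Dec → Dec 31, 1996.

Dec 31, 1996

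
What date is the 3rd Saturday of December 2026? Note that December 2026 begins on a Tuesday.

December 19, 2026

December 2026 begins on a Tuesday, so the first Saturday is December 5 (4 days later).
The 3rd Saturday is 2 weeks later: 5 + 14 = 19.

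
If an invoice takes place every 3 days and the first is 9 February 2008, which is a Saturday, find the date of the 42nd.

11 June 2008

The 42nd occurrence is 41 intervals after the first: 41 × 3 = 123 days after 9 February 2008.
February has 29 days — 20 days to the end of February leaves 103.
March has 31 days (72 left).
April has 30 days (42 left).
May has 31 days (11 left).
11 days into June → 11 June 2008.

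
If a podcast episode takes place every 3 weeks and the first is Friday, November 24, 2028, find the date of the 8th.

The 8th occurrence is 7 intervals after the first: 7 × 21 = 147 days after November 24, 2028.
November has 30 days — 6 days to the end of November leaves 141.
December has 31 days (110 left).
January has 31 days (79 left).
February has 28 days (51 left).
March has 31 days (20 left).
20 days into April → April 20, 2029.

April 20, 2029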